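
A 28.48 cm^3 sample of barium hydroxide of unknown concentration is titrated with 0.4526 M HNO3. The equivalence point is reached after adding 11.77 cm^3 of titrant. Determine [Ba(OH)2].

n(HNO3) delivered = 0.4526 x 0.01177 = 0.005327 mol.
The reaction is 1 Ba(OH)2 + 2 HNO3, so n(Ba(OH)2) = 0.005327 x 1/2 = 0.002664 mol.
[Ba(OH)2] = 0.002664 mol / 0.02848 L = 0.0935 M.

0.0935 M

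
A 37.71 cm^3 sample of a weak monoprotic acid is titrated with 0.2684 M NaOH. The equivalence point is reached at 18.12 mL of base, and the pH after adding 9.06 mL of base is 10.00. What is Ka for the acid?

1.0 x 10^-10

9.06 mL is half of the equivalence volume, so this is the half-equivalence point where [HA] = [A^-].
At half-equivalence pH = pKa, so pKa = 10.00.
Ka = 10^(-10.00) = 1.0 x 10^-10.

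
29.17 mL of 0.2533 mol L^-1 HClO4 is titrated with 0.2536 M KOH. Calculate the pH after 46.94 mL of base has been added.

n(acid) = 0.2533 x 0.02917 = 0.007389 mol; n(KOH) added = 0.2536 x 0.04694 = 0.01190 mol.
Base is in excess by 0.01190 - 0.007389 = 0.004515 mol in a total volume of 0.07611 L.
[OH^-] = 0.004515/0.07611 = 0.05932 M, so pOH = 1.23 and pH = 14.00 - 1.23 = 12.77.

12.77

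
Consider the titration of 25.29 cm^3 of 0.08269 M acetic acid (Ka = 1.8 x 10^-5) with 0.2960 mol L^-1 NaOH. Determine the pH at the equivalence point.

8.78

n(CH3COOH) = 0.08269 x 0.02529 = 0.002091 mol; V(NaOH) at equivalence = 0.002091/0.2960 = 0.007065 L.
At equivalence all the acid is converted to CH3COO-; total volume = 0.02529 + 0.007065 = 0.03235 L, so [CH3COO-] = 0.002091/0.03235 = 0.06463 M.
Kb = Kw/Ka = 1.0e-14 / 1.8 x 10^-5 = 5.56e-10.
[OH^-] = sqrt(Kb x [CH3COO-]) = sqrt(5.56e-10 x 0.06463) = 5.99e-6 M.
pOH = 5.22, so pH = 14.00 - 5.22 = 8.78.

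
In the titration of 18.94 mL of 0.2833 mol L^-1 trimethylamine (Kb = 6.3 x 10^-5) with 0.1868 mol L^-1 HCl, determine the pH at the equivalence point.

5.37

n((CH3)3N) = 0.2833 x 0.01894 = 0.005366 mol; V(HCl) at equivalence = 0.005366/0.1868 = 0.02872 L.
At equivalence the base is fully converted to (CH3)3NH+; total volume = 0.04766 L, so [(CH3)3NH+] = 0.005366/0.04766 = 0.1126 M.
Ka((CH3)3NH+) = Kw/Kb = 1.0e-14 / 6.3 x 10^-5 = 1.59e-10.
[H^+] = sqrt(Ka x [(CH3)3NH+]) = sqrt(1.59e-10 x 0.1126) = 4.23e-6 M.
pH = -log(4.23e-6) = 5.37.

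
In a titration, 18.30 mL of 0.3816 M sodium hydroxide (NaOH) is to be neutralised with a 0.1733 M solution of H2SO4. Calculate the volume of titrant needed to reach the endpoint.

n(NaOH) = 0.3816 mol/L x 0.01830 L = 0.006983 mol.
The neutralisation is 2 NaOH : 1 H2SO4, so n(H2SO4) = 0.006983 x 1/2 = 0.003492 mol.
V(H2SO4) = 0.003492 / 0.1733 = 0.02015 L = 20.1 mL.

20.1 mL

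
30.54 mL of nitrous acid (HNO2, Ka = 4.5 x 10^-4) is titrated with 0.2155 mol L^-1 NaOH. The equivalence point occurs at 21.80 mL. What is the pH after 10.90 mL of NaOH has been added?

3.35

10.90 mL is exactly half the equivalence volume (21.80/2), i.e. the half-equivalence point.
There, n(HA) = n(A^-), so pH = pKa = -log(4.5 x 10^-4) = 3.35.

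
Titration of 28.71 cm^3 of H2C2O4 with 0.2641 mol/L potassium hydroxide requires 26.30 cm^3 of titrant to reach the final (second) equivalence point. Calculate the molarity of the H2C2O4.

0.121 M

n(KOH) = 0.2641 x 0.02630 = 0.006946 mol.
At the final (second) equivalence point, 2 mol OH^- react per mol H2C2O4, so n(H2C2O4) = 0.006946 / 2 = 0.003473 mol.
[H2C2O4] = 0.003473 / 0.02871 L = 0.121 M.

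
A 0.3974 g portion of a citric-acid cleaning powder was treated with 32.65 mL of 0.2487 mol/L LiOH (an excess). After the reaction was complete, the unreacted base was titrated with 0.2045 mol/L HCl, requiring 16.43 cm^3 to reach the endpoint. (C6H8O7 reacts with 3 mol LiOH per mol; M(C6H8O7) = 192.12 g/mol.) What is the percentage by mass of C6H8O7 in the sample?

Total n(LiOH) added = 0.2487 x 0.03265 = 0.008120 mol.
n(HCl) used = 0.2045 x 0.01643 = 0.003360 mol, which equals the excess n(LiOH).
So n(LiOH) consumed by the sample = 0.008120 - 0.003360 = 0.004760 mol.
n(C6H8O7) = 0.004760 / 3 = 0.001587 mol.
mass C6H8O7 = 0.001587 x 192.12 = 0.3048 g, so %C6H8O7 = 0.3048/0.3974 x 100 = 76.7%.

76.7%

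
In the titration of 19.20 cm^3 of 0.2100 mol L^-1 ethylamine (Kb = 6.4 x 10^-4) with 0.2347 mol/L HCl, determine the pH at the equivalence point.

5.88

n(C2H5NH2) = 0.2100 x 0.01920 = 0.004032 mol; V(HCl) at equivalence = 0.004032/0.2347 = 0.01718 L.
At equivalence the base is fully converted to C2H5NH3+; total volume = 0.03638 L, so [C2H5NH3+] = 0.004032/0.03638 = 0.1108 M.
Ka(C2H5NH3+) = Kw/Kb = 1.0e-14 / 6.4 x 10^-4 = 1.56e-11.
[H^+] = sqrt(Ka x [C2H5NH3+]) = sqrt(1.56e-11 x 0.1108) = 1.32e-6 M.
pH = -log(1.32e-6) = 5.88.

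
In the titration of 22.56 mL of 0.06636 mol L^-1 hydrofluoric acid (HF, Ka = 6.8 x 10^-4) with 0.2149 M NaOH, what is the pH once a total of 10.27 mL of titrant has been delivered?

n(acid) = 0.06636 x 0.02256 = 0.001497 mol; n(NaOH) added = 0.2149 x 0.01027 = 0.002207 mol.
Base is in excess by 0.002207 - 0.001497 = 0.0007099 mol in a total volume of 0.03283 L.
[OH^-] = 0.0007099/0.03283 = 0.02162 M, so pOH = 1.67 and pH = 14.00 - 1.67 = 12.33.

12.33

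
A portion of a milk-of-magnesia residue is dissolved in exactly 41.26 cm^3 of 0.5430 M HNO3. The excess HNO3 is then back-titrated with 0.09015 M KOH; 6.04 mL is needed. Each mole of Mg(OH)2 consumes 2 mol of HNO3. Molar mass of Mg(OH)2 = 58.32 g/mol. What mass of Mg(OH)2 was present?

0.637 g

Total n(HNO3) added = 0.5430 x 0.04126 = 0.02240 mol.
n(KOH) used = 0.09015 x 0.006040 = 0.0005445 mol, which equals the excess n(HNO3).
So n(HNO3) consumed by the sample = 0.02240 - 0.0005445 = 0.02186 mol.
n(Mg(OH)2) = 0.02186 / 2 = 0.01093 mol.
mass = 0.01093 mol x 58.32 g/mol = 0.637 g.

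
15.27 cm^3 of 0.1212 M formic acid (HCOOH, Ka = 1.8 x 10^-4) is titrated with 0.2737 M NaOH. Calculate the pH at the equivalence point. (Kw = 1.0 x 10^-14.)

n(HCOOH) = 0.1212 x 0.01527 = 0.001851 mol; V(NaOH) at equivalence = 0.001851/0.2737 = 0.006762 L.
At equivalence all the acid is converted to HCOO-; total volume = 0.01527 + 0.006762 = 0.02203 L, so [HCOO-] = 0.001851/0.02203 = 0.08400 M.
Kb = Kw/Ka = 1.0e-14 / 1.8 x 10^-4 = 5.56e-11.
[OH^-] = sqrt(Kb x [HCOO-]) = sqrt(5.56e-11 x 0.08400) = 2.16e-6 M.
pOH = 5.67, so pH = 14.00 - 5.67 = 8.33.

8.33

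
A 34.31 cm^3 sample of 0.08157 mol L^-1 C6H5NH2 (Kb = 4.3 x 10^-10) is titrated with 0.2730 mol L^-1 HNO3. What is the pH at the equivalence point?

2.92

n(C6H5NH2) = 0.08157 x 0.03431 = 0.002799 mol; V(HNO3) at equivalence = 0.002799/0.2730 = 0.01025 L.
At equivalence the base is fully converted to C6H5NH3+; total volume = 0.04456 L, so [C6H5NH3+] = 0.002799/0.04456 = 0.06280 M.
Ka(C6H5NH3+) = Kw/Kb = 1.0e-14 / 4.3 x 10^-10 = 2.33e-5.
[H^+] = sqrt(Ka x [C6H5NH3+]) = sqrt(2.33e-5 x 0.06280) = 0.00121 M.
pH = -log(0.00121) = 2.92.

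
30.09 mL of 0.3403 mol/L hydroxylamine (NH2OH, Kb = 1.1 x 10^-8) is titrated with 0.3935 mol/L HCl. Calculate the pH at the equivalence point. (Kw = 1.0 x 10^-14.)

n(NH2OH) = 0.3403 x 0.03009 = 0.01024 mol; V(HCl) at equivalence = 0.01024/0.3935 = 0.02602 L.
At equivalence the base is fully converted to NH3OH+; total volume = 0.05611 L, so [NH3OH+] = 0.01024/0.05611 = 0.1825 M.
Ka(NH3OH+) = Kw/Kb = 1.0e-14 / 1.1 x 10^-8 = 9.09e-7.
[H^+] = sqrt(Ka x [NH3OH+]) = sqrt(9.09e-7 x 0.1825) = 0.000407 M.
pH = -log(0.000407) = 3.39.

3.39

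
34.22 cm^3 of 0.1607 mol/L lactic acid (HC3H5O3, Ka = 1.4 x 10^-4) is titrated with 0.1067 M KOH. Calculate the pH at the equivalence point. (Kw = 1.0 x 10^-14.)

n(HC3H5O3) = 0.1607 x 0.03422 = 0.005499 mol; V(KOH) at equivalence = 0.005499/0.1067 = 0.05154 L.
At equivalence all the acid is converted to C3H5O3-; total volume = 0.03422 + 0.05154 = 0.08576 L, so [C3H5O3-] = 0.005499/0.08576 = 0.06412 M.
Kb = Kw/Ka = 1.0e-14 / 1.4 x 10^-4 = 7.14e-11.
[OH^-] = sqrt(Kb x [C3H5O3-]) = sqrt(7.14e-11 x 0.06412) = 2.14e-6 M.
pOH = 5.67, so pH = 14.00 - 5.67 = 8.33.

8.33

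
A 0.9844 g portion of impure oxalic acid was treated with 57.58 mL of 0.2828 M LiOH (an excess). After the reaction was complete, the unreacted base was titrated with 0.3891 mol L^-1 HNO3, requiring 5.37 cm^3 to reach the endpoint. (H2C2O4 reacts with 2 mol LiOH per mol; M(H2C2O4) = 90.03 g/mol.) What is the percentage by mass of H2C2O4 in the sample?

Total n(LiOH) added = 0.2828 x 0.05758 = 0.01628 mol.
n(HNO3) used = 0.3891 x 0.005370 = 0.002089 mol, which equals the excess n(LiOH).
So n(LiOH) consumed by the sample = 0.01628 - 0.002089 = 0.01419 mol.
n(H2C2O4) = 0.01419 / 2 = 0.007097 mol.
mass H2C2O4 = 0.007097 x 90.03 = 0.6389 g, so %H2C2O4 = 0.6389/0.9844 x 100 = 64.9%.

64.9%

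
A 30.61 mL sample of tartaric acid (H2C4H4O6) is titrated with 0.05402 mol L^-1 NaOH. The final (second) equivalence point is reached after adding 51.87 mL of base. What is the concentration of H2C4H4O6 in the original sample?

0.0458 M

n(NaOH) = 0.05402 x 0.05187 = 0.002802 mol.
At the final (second) equivalence point, 2 mol OH^- react per mol H2C4H4O6, so n(H2C4H4O6) = 0.002802 / 2 = 0.001401 mol.
[H2C4H4O6] = 0.001401 / 0.03061 L = 0.0458 M.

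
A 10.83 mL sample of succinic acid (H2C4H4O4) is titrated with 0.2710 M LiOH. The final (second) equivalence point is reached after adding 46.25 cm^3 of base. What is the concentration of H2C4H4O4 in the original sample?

n(LiOH) = 0.2710 x 0.04625 = 0.01253 mol.
At the final (second) equivalence point, 2 mol OH^- react per mol H2C4H4O4, so n(H2C4H4O4) = 0.01253 / 2 = 0.006267 mol.
[H2C4H4O4] = 0.006267 / 0.01083 L = 0.579 M.

0.579 M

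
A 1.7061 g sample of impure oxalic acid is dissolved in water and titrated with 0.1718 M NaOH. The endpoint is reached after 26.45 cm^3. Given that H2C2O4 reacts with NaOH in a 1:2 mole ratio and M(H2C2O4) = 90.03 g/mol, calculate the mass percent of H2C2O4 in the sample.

12.0%

n(NaOH) = 0.1718 x 0.02645 = 0.004544 mol.
n(H2C2O4) = 0.004544 / 2 = 0.002272 mol.
mass of H2C2O4 = 0.002272 x 90.03 = 0.2046 g.
% purity = 0.2046 / 1.7061 x 100 = 12.0%.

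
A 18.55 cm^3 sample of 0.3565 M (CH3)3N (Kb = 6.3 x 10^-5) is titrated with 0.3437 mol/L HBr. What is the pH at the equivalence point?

5.28

n((CH3)3N) = 0.3565 x 0.01855 = 0.006613 mol; V(HBr) at equivalence = 0.006613/0.3437 = 0.01924 L.
At equivalence the base is fully converted to (CH3)3NH+; total volume = 0.03779 L, so [(CH3)3NH+] = 0.006613/0.03779 = 0.1750 M.
Ka((CH3)3NH+) = Kw/Kb = 1.0e-14 / 6.3 x 10^-5 = 1.59e-10.
[H^+] = sqrt(Ka x [(CH3)3NH+]) = sqrt(1.59e-10 x 0.1750) = 5.27e-6 M.
pH = -log(5.27e-6) = 5.28.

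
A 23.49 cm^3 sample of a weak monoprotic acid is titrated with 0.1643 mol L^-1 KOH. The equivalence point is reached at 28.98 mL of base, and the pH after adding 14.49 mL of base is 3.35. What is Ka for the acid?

14.49 mL is half of the equivalence volume, so this is the half-equivalence point where [HA] = [A^-].
At half-equivalence pH = pKa, so pKa = 3.35.
Ka = 10^(-3.35) = 4.5 x 10^-4.

4.5 x 10^-4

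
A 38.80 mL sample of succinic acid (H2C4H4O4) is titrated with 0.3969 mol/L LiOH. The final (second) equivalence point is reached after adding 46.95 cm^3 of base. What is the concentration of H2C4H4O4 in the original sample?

n(LiOH) = 0.3969 x 0.04695 = 0.01863 mol.
At the final (second) equivalence point, 2 mol OH^- react per mol H2C4H4O4, so n(H2C4H4O4) = 0.01863 / 2 = 0.009317 mol.
[H2C4H4O4] = 0.009317 / 0.03880 L = 0.240 M.

0.240 M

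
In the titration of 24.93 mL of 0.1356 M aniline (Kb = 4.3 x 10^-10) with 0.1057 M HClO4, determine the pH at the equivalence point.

2.93

n(C6H5NH2) = 0.1356 x 0.02493 = 0.003381 mol; V(HClO4) at equivalence = 0.003381/0.1057 = 0.03198 L.
At equivalence the base is fully converted to C6H5NH3+; total volume = 0.05691 L, so [C6H5NH3+] = 0.003381/0.05691 = 0.05940 M.
Ka(C6H5NH3+) = Kw/Kb = 1.0e-14 / 4.3 x 10^-10 = 2.33e-5.
[H^+] = sqrt(Ka x [C6H5NH3+]) = sqrt(2.33e-5 x 0.05940) = 0.00118 M.
pH = -log(0.00118) = 2.93.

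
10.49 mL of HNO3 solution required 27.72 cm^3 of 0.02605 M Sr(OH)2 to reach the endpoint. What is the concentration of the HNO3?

n(Sr(OH)2) delivered = 0.02605 x 0.02772 = 0.0007221 mol.
The reaction is 2 HNO3 + 1 Sr(OH)2, so n(HNO3) = 0.0007221 x 2/1 = 0.001444 mol.
[HNO3] = 0.001444 mol / 0.01049 L = 0.138 M.

0.138 M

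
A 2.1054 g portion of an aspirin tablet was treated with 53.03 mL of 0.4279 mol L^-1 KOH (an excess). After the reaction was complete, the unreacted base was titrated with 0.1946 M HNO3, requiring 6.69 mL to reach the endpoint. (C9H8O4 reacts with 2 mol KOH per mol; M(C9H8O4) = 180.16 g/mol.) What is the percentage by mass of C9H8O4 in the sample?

91.5%

Total n(KOH) added = 0.4279 x 0.05303 = 0.02269 mol.
n(HNO3) used = 0.1946 x 0.006690 = 0.001302 mol, which equals the excess n(KOH).
So n(KOH) consumed by the sample = 0.02269 - 0.001302 = 0.02139 mol.
n(C9H8O4) = 0.02139 / 2 = 0.01069 mol.
mass C9H8O4 = 0.01069 x 180.16 = 1.927 g, so %C9H8O4 = 1.927/2.1054 x 100 = 91.5%.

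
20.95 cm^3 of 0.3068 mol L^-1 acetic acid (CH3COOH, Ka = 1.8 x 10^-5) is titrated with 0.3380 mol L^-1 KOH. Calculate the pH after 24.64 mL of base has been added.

12.62

n(acid) = 0.3068 x 0.02095 = 0.006427 mol; n(KOH) added = 0.3380 x 0.02464 = 0.008328 mol.
Base is in excess by 0.008328 - 0.006427 = 0.001901 mol in a total volume of 0.04559 L.
[OH^-] = 0.001901/0.04559 = 0.04169 M, so pOH = 1.38 and pH = 14.00 - 1.38 = 12.62.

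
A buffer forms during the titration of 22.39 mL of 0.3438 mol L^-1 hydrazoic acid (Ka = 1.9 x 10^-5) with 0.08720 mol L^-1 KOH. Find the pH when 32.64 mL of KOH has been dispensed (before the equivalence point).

4.49

Initial n(HN3) = 0.3438 x 0.02239 = 0.007698 mol.
n(KOH) added = 0.08720 x 0.03264 = 0.002846 mol, converting that many moles of HN3 to N3-.
Remaining n(HN3) = 0.004851 mol; n(N3-) = 0.002846 mol.
By Henderson-Hasselbalch, pH = pKa + log([A^-]/[HA]) = 4.72 + log(0.002846/0.004851) = 4.72 + (-0.23) = 4.49.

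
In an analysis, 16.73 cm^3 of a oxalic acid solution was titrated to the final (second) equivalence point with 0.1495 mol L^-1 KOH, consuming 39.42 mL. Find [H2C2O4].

n(KOH) = 0.1495 x 0.03942 = 0.005893 mol.
At the final (second) equivalence point, 2 mol OH^- react per mol H2C2O4, so n(H2C2O4) = 0.005893 / 2 = 0.002947 mol.
[H2C2O4] = 0.002947 / 0.01673 L = 0.176 M.

0.176 M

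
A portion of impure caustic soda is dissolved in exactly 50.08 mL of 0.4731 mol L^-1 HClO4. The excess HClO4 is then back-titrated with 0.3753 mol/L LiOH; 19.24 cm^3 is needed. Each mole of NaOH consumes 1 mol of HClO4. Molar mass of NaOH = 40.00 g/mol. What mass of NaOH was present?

Total n(HClO4) added = 0.4731 x 0.05008 = 0.02369 mol.
n(LiOH) used = 0.3753 x 0.01924 = 0.007221 mol, which equals the excess n(HClO4).
So n(HClO4) consumed by the sample = 0.02369 - 0.007221 = 0.01647 mol.
n(NaOH) = 0.01647 / 1 = 0.01647 mol.
mass = 0.01647 mol x 40.00 g/mol = 0.659 g.

0.659 g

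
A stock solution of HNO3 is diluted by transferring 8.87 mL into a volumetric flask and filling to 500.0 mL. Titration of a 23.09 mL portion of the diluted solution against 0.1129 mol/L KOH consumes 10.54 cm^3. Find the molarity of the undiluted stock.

n(KOH) = 0.1129 x 0.01054 = 0.001190 mol.
n(HNO3) in the aliquot = 0.001190 mol.
[diluted HNO3] = 0.001190 / 0.02309 = 0.05154 M.
Dilution factor = 500.0/8.870 = 56.37, so [stock] = 0.05154 x 56.37 = 2.91 M.

2.91 M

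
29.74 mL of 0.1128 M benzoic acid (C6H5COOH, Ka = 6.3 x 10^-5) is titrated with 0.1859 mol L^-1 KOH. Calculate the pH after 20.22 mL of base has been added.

11.91

n(acid) = 0.1128 x 0.02974 = 0.003355 mol; n(KOH) added = 0.1859 x 0.02022 = 0.003759 mol.
Base is in excess by 0.003759 - 0.003355 = 0.0004042 mol in a total volume of 0.04996 L.
[OH^-] = 0.0004042/0.04996 = 0.008091 M, so pOH = 2.09 and pH = 14.00 - 2.09 = 11.91.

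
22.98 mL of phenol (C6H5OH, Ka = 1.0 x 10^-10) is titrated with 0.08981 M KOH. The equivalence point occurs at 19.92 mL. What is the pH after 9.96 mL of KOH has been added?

9.96 mL is exactly half the equivalence volume (19.92/2), i.e. the half-equivalence point.
There, n(HA) = n(A^-), so pH = pKa = -log(1.0 x 10^-10) = 10.00.

10.00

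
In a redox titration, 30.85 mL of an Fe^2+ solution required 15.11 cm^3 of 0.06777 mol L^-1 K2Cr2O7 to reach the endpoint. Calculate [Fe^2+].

0.199 M

n(K2Cr2O7) = 0.06777 x 0.01511 = 0.001024 mol.
From the balanced equation, 1 mol K2Cr2O7 reacts with 6 mol Fe^2+, so n(Fe^2+) = 0.001024 x 6/1 = 0.006144 mol.
[Fe^2+] = 0.006144 / 0.03085 L = 0.199 M.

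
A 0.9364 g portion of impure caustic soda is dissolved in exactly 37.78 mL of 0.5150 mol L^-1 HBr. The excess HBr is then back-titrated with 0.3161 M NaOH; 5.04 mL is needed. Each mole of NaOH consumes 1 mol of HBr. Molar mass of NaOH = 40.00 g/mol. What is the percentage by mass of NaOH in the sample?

Total n(HBr) added = 0.5150 x 0.03778 = 0.01946 mol.
n(NaOH) used = 0.3161 x 0.005040 = 0.001593 mol, which equals the excess n(HBr).
So n(HBr) consumed by the sample = 0.01946 - 0.001593 = 0.01786 mol.
n(NaOH) = 0.01786 / 1 = 0.01786 mol.
mass NaOH = 0.01786 x 40.00 = 0.7145 g, so %NaOH = 0.7145/0.9364 x 100 = 76.3%.

76.3%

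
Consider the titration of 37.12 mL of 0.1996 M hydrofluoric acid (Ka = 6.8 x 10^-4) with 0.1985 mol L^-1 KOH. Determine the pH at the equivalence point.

8.08

n(HF) = 0.1996 x 0.03712 = 0.007409 mol; V(KOH) at equivalence = 0.007409/0.1985 = 0.03733 L.
At equivalence all the acid is converted to F-; total volume = 0.03712 + 0.03733 = 0.07445 L, so [F-] = 0.007409/0.07445 = 0.09952 M.
Kb = Kw/Ka = 1.0e-14 / 6.8 x 10^-4 = 1.47e-11.
[OH^-] = sqrt(Kb x [F-]) = sqrt(1.47e-11 x 0.09952) = 1.21e-6 M.
pOH = 5.92, so pH = 14.00 - 5.92 = 8.08.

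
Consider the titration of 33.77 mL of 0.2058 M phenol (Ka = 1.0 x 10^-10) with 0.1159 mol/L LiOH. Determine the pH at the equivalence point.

n(C6H5OH) = 0.2058 x 0.03377 = 0.006950 mol; V(LiOH) at equivalence = 0.006950/0.1159 = 0.05996 L.
At equivalence all the acid is converted to C6H5O-; total volume = 0.03377 + 0.05996 = 0.09373 L, so [C6H5O-] = 0.006950/0.09373 = 0.07414 M.
Kb = Kw/Ka = 1.0e-14 / 1.0 x 10^-10 = 0.000100.
[OH^-] = sqrt(Kb x [C6H5O-]) = sqrt(0.000100 x 0.07414) = 0.00272 M.
pOH = 2.56, so pH = 14.00 - 2.56 = 11.44.

11.44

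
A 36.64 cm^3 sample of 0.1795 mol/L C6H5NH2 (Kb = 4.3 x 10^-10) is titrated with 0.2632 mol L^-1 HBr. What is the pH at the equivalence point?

2.80

n(C6H5NH2) = 0.1795 x 0.03664 = 0.006577 mol; V(HBr) at equivalence = 0.006577/0.2632 = 0.02499 L.
At equivalence the base is fully converted to C6H5NH3+; total volume = 0.06163 L, so [C6H5NH3+] = 0.006577/0.06163 = 0.1067 M.
Ka(C6H5NH3+) = Kw/Kb = 1.0e-14 / 4.3 x 10^-10 = 2.33e-5.
[H^+] = sqrt(Ka x [C6H5NH3+]) = sqrt(2.33e-5 x 0.1067) = 0.00158 M.
pH = -log(0.00158) = 2.80.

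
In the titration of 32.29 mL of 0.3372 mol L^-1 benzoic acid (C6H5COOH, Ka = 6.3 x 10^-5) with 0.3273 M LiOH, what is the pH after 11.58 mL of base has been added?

3.93

Initial n(C6H5COOH) = 0.3372 x 0.03229 = 0.01089 mol.
n(LiOH) added = 0.3273 x 0.01158 = 0.003790 mol, converting that many moles of C6H5COOH to C6H5COO-.
Remaining n(C6H5COOH) = 0.007098 mol; n(C6H5COO-) = 0.003790 mol.
By Henderson-Hasselbalch, pH = pKa + log([A^-]/[HA]) = 4.20 + log(0.003790/0.007098) = 4.20 + (-0.27) = 3.93.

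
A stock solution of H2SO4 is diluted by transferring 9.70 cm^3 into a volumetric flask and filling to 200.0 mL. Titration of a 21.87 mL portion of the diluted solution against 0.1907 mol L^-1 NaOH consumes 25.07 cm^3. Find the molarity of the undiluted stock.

2.25 M

n(NaOH) = 0.1907 x 0.02507 = 0.004781 mol.
n(H2SO4) in the aliquot = 0.004781 x 1/2 = 0.002390 mol.
[diluted H2SO4] = 0.002390 / 0.02187 = 0.1093 M.
Dilution factor = 200.0/9.700 = 20.62, so [stock] = 0.1093 x 20.62 = 2.25 M.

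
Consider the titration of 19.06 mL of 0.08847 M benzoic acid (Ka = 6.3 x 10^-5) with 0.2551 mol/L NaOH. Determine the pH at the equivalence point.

8.51

n(C6H5COOH) = 0.08847 x 0.01906 = 0.001686 mol; V(NaOH) at equivalence = 0.001686/0.2551 = 0.006610 L.
At equivalence all the acid is converted to C6H5COO-; total volume = 0.01906 + 0.006610 = 0.02567 L, so [C6H5COO-] = 0.001686/0.02567 = 0.06569 M.
Kb = Kw/Ka = 1.0e-14 / 6.3 x 10^-5 = 1.59e-10.
[OH^-] = sqrt(Kb x [C6H5COO-]) = sqrt(1.59e-10 x 0.06569) = 3.23e-6 M.
pOH = 5.49, so pH = 14.00 - 5.49 = 8.51.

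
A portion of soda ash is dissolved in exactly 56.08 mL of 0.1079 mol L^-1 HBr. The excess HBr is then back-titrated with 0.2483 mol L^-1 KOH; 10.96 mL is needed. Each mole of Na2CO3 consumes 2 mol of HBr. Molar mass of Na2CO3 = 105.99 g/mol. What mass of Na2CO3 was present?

0.176 g

Total n(HBr) added = 0.1079 x 0.05608 = 0.006051 mol.
n(KOH) used = 0.2483 x 0.01096 = 0.002721 mol, which equals the excess n(HBr).
So n(HBr) consumed by the sample = 0.006051 - 0.002721 = 0.003330 mol.
n(Na2CO3) = 0.003330 / 2 = 0.001665 mol.
mass = 0.001665 mol x 105.99 g/mol = 0.176 g.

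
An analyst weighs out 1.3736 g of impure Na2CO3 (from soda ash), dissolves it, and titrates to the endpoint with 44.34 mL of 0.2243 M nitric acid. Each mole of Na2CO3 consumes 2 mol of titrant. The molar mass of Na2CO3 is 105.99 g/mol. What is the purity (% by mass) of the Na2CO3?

38.4%

n(HNO3) = 0.2243 x 0.04434 = 0.009945 mol.
n(Na2CO3) = 0.009945 / 2 = 0.004973 mol.
mass of Na2CO3 = 0.004973 x 105.99 = 0.5271 g.
% purity = 0.5271 / 1.3736 x 100 = 38.4%.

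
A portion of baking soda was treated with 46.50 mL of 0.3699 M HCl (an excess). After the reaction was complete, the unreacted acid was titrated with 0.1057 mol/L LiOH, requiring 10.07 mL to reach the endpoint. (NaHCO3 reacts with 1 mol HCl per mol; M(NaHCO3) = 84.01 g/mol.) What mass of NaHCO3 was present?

1.36 g

Total n(HCl) added = 0.3699 x 0.04650 = 0.01720 mol.
n(LiOH) used = 0.1057 x 0.01007 = 0.001064 mol, which equals the excess n(HCl).
So n(HCl) consumed by the sample = 0.01720 - 0.001064 = 0.01614 mol.
n(NaHCO3) = 0.01614 / 1 = 0.01614 mol.
mass = 0.01614 mol x 84.01 g/mol = 1.36 g.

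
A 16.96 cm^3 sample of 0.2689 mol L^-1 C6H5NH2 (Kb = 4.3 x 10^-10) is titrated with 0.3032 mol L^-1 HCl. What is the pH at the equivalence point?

n(C6H5NH2) = 0.2689 x 0.01696 = 0.004561 mol; V(HCl) at equivalence = 0.004561/0.3032 = 0.01504 L.
At equivalence the base is fully converted to C6H5NH3+; total volume = 0.03200 L, so [C6H5NH3+] = 0.004561/0.03200 = 0.1425 M.
Ka(C6H5NH3+) = Kw/Kb = 1.0e-14 / 4.3 x 10^-10 = 2.33e-5.
[H^+] = sqrt(Ka x [C6H5NH3+]) = sqrt(2.33e-5 x 0.1425) = 0.00182 M.
pH = -log(0.00182) = 2.74.

2.74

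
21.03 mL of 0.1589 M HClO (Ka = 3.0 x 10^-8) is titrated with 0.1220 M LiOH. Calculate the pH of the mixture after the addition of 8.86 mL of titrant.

Initial n(HClO) = 0.1589 x 0.02103 = 0.003342 mol.
n(LiOH) added = 0.1220 x 0.008860 = 0.001081 mol, converting that many moles of HClO to ClO-.
Remaining n(HClO) = 0.002261 mol; n(ClO-) = 0.001081 mol.
By Henderson-Hasselbalch, pH = pKa + log([A^-]/[HA]) = 7.52 + log(0.001081/0.002261) = 7.52 + (-0.32) = 7.20.

7.20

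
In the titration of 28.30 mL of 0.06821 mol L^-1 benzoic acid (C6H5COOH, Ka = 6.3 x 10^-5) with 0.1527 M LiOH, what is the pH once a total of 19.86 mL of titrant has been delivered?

12.36

n(acid) = 0.06821 x 0.02830 = 0.001930 mol; n(LiOH) added = 0.1527 x 0.01986 = 0.003033 mol.
Base is in excess by 0.003033 - 0.001930 = 0.001102 mol in a total volume of 0.04816 L.
[OH^-] = 0.001102/0.04816 = 0.02289 M, so pOH = 1.64 and pH = 14.00 - 1.64 = 12.36.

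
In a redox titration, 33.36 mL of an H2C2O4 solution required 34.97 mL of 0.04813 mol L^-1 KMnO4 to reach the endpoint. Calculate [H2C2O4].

n(KMnO4) = 0.04813 x 0.03497 = 0.001683 mol.
From the balanced equation, 2 mol KMnO4 reacts with 5 mol H2C2O4, so n(H2C2O4) = 0.001683 x 5/2 = 0.004208 mol.
[H2C2O4] = 0.004208 / 0.03336 L = 0.126 M.

0.126 M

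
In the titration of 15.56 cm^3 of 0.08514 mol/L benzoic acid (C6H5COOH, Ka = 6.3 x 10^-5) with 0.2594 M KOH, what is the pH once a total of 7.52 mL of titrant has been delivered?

12.43

n(acid) = 0.08514 x 0.01556 = 0.001325 mol; n(KOH) added = 0.2594 x 0.007520 = 0.001951 mol.
Base is in excess by 0.001951 - 0.001325 = 0.0006259 mol in a total volume of 0.02308 L.
[OH^-] = 0.0006259/0.02308 = 0.02712 M, so pOH = 1.57 and pH = 14.00 - 1.57 = 12.43.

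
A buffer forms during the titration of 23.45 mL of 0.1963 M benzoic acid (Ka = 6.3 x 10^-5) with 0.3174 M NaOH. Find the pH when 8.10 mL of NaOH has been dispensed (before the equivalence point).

Initial n(C6H5COOH) = 0.1963 x 0.02345 = 0.004603 mol.
n(NaOH) added = 0.3174 x 0.008100 = 0.002571 mol, converting that many moles of C6H5COOH to C6H5COO-.
Remaining n(C6H5COOH) = 0.002032 mol; n(C6H5COO-) = 0.002571 mol.
By Henderson-Hasselbalch, pH = pKa + log([A^-]/[HA]) = 4.20 + log(0.002571/0.002032) = 4.20 + (+0.10) = 4.30.

4.30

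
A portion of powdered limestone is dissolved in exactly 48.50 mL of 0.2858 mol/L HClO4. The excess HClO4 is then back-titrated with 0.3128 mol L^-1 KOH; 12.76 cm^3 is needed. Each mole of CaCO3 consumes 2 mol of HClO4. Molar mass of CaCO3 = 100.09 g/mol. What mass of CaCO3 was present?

0.494 g

Total n(HClO4) added = 0.2858 x 0.04850 = 0.01386 mol.
n(KOH) used = 0.3128 x 0.01276 = 0.003991 mol, which equals the excess n(HClO4).
So n(HClO4) consumed by the sample = 0.01386 - 0.003991 = 0.009870 mol.
n(CaCO3) = 0.009870 / 2 = 0.004935 mol.
mass = 0.004935 mol x 100.09 g/mol = 0.494 g.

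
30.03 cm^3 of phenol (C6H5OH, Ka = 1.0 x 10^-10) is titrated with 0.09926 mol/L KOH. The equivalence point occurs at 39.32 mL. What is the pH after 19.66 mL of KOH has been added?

10.00

19.66 mL is exactly half the equivalence volume (39.32/2), i.e. the half-equivalence point.
There, n(HA) = n(A^-), so pH = pKa = -log(1.0 x 10^-10) = 10.00.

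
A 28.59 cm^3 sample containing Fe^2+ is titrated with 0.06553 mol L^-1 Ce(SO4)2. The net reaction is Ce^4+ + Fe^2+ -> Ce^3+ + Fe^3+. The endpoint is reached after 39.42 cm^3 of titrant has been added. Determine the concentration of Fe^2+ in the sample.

0.0904 M

n(Ce(SO4)2) = 0.06553 x 0.03942 = 0.002583 mol.
From the balanced equation, 1 mol Ce(SO4)2 reacts with 1 mol Fe^2+, so n(Fe^2+) = 0.002583 x 1/1 = 0.002583 mol.
[Fe^2+] = 0.002583 / 0.02859 L = 0.0904 M.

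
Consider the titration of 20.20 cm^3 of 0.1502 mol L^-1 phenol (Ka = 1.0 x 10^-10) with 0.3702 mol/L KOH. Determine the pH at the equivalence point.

11.51

n(C6H5OH) = 0.1502 x 0.02020 = 0.003034 mol; V(KOH) at equivalence = 0.003034/0.3702 = 0.008196 L.
At equivalence all the acid is converted to C6H5O-; total volume = 0.02020 + 0.008196 = 0.02840 L, so [C6H5O-] = 0.003034/0.02840 = 0.1068 M.
Kb = Kw/Ka = 1.0e-14 / 1.0 x 10^-10 = 0.000100.
[OH^-] = sqrt(Kb x [C6H5O-]) = sqrt(0.000100 x 0.1068) = 0.00327 M.
pOH = 2.49, so pH = 14.00 - 2.49 = 11.51.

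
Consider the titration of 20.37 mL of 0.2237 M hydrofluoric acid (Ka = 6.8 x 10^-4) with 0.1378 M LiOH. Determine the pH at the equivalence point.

8.05

n(HF) = 0.2237 x 0.02037 = 0.004557 mol; V(LiOH) at equivalence = 0.004557/0.1378 = 0.03307 L.
At equivalence all the acid is converted to F-; total volume = 0.02037 + 0.03307 = 0.05344 L, so [F-] = 0.004557/0.05344 = 0.08527 M.
Kb = Kw/Ka = 1.0e-14 / 6.8 x 10^-4 = 1.47e-11.
[OH^-] = sqrt(Kb x [F-]) = sqrt(1.47e-11 x 0.08527) = 1.12e-6 M.
pOH = 5.95, so pH = 14.00 - 5.95 = 8.05.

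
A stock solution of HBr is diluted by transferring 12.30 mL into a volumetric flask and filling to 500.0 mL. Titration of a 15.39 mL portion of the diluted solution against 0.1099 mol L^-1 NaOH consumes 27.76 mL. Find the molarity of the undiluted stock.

8.06 M

n(NaOH) = 0.1099 x 0.02776 = 0.003051 mol.
n(HBr) in the aliquot = 0.003051 mol.
[diluted HBr] = 0.003051 / 0.01539 = 0.1982 M.
Dilution factor = 500.0/12.30 = 40.65, so [stock] = 0.1982 x 40.65 = 8.06 M.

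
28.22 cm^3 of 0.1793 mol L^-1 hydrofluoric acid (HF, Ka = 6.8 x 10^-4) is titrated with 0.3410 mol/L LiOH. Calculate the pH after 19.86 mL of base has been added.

n(acid) = 0.1793 x 0.02822 = 0.005060 mol; n(LiOH) added = 0.3410 x 0.01986 = 0.006772 mol.
Base is in excess by 0.006772 - 0.005060 = 0.001712 mol in a total volume of 0.04808 L.
[OH^-] = 0.001712/0.04808 = 0.03562 M, so pOH = 1.45 and pH = 14.00 - 1.45 = 12.55.

12.55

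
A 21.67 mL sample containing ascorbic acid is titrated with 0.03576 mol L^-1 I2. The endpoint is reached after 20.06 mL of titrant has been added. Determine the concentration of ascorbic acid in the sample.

0.0331 M

n(I2) = 0.03576 x 0.02006 = 0.0007173 mol.
From the balanced equation, 1 mol I2 reacts with 1 mol ascorbic acid, so n(ascorbic acid) = 0.0007173 x 1/1 = 0.0007173 mol.
[ascorbic acid] = 0.0007173 / 0.02167 L = 0.0331 M.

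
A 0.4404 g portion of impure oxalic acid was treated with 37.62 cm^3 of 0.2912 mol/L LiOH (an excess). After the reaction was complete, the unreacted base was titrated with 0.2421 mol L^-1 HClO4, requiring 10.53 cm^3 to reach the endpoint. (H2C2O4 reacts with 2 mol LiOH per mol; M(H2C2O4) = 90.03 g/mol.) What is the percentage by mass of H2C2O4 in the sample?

85.9%

Total n(LiOH) added = 0.2912 x 0.03762 = 0.01095 mol.
n(HClO4) used = 0.2421 x 0.01053 = 0.002549 mol, which equals the excess n(LiOH).
So n(LiOH) consumed by the sample = 0.01095 - 0.002549 = 0.008406 mol.
n(H2C2O4) = 0.008406 / 2 = 0.004203 mol.
mass H2C2O4 = 0.004203 x 90.03 = 0.3784 g, so %H2C2O4 = 0.3784/0.4404 x 100 = 85.9%.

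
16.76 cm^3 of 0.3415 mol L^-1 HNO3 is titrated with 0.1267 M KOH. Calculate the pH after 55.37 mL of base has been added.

n(acid) = 0.3415 x 0.01676 = 0.005724 mol; n(KOH) added = 0.1267 x 0.05537 = 0.007015 mol.
Base is in excess by 0.007015 - 0.005724 = 0.001292 mol in a total volume of 0.07213 L.
[OH^-] = 0.001292/0.07213 = 0.01791 M, so pOH = 1.75 and pH = 14.00 - 1.75 = 12.25.

12.25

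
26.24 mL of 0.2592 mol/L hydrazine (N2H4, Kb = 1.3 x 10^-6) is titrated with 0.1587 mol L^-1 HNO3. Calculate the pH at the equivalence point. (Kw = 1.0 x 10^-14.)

4.56

n(N2H4) = 0.2592 x 0.02624 = 0.006801 mol; V(HNO3) at equivalence = 0.006801/0.1587 = 0.04286 L.
At equivalence the base is fully converted to N2H5+; total volume = 0.06910 L, so [N2H5+] = 0.006801/0.06910 = 0.09843 M.
Ka(N2H5+) = Kw/Kb = 1.0e-14 / 1.3 x 10^-6 = 7.69e-9.
[H^+] = sqrt(Ka x [N2H5+]) = sqrt(7.69e-9 x 0.09843) = 2.75e-5 M.
pH = -log(2.75e-5) = 4.56.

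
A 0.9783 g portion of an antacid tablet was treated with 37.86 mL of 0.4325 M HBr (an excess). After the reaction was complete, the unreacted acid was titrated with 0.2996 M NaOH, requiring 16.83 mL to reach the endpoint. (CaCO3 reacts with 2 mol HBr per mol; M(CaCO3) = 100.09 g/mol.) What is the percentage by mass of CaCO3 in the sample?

Total n(HBr) added = 0.4325 x 0.03786 = 0.01637 mol.
n(NaOH) used = 0.2996 x 0.01683 = 0.005042 mol, which equals the excess n(HBr).
So n(HBr) consumed by the sample = 0.01637 - 0.005042 = 0.01133 mol.
n(CaCO3) = 0.01133 / 2 = 0.005666 mol.
mass CaCO3 = 0.005666 x 100.09 = 0.5671 g, so %CaCO3 = 0.5671/0.9783 x 100 = 58.0%.

58.0%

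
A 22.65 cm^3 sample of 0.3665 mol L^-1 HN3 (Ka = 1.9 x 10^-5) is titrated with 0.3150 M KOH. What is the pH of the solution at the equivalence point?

n(HN3) = 0.3665 x 0.02265 = 0.008301 mol; V(KOH) at equivalence = 0.008301/0.3150 = 0.02635 L.
At equivalence all the acid is converted to N3-; total volume = 0.02265 + 0.02635 = 0.04900 L, so [N3-] = 0.008301/0.04900 = 0.1694 M.
Kb = Kw/Ka = 1.0e-14 / 1.9 x 10^-5 = 5.26e-10.
[OH^-] = sqrt(Kb x [N3-]) = sqrt(5.26e-10 x 0.1694) = 9.44e-6 M.
pOH = 5.02, so pH = 14.00 - 5.02 = 8.98.

8.98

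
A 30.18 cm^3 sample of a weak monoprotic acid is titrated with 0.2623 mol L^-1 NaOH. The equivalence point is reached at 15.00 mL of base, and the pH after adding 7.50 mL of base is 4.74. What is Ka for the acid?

7.50 mL is half of the equivalence volume, so this is the half-equivalence point where [HA] = [A^-].
At half-equivalence pH = pKa, so pKa = 4.74.
Ka = 10^(-4.74) = 1.8 x 10^-5.

1.8 x 10^-5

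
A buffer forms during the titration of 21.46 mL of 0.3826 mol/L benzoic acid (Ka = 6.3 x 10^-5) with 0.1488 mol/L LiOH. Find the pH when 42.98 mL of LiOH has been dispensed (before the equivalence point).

Initial n(C6H5COOH) = 0.3826 x 0.02146 = 0.008211 mol.
n(LiOH) added = 0.1488 x 0.04298 = 0.006395 mol, converting that many moles of C6H5COOH to C6H5COO-.
Remaining n(C6H5COOH) = 0.001815 mol; n(C6H5COO-) = 0.006395 mol.
By Henderson-Hasselbalch, pH = pKa + log([A^-]/[HA]) = 4.20 + log(0.006395/0.001815) = 4.20 + (+0.55) = 4.75.

4.75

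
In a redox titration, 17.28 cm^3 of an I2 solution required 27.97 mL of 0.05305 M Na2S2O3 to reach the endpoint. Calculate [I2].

0.0429 M

n(Na2S2O3) = 0.05305 x 0.02797 = 0.001484 mol.
From the balanced equation, 2 mol Na2S2O3 reacts with 1 mol I2, so n(I2) = 0.001484 x 1/2 = 0.0007419 mol.
[I2] = 0.0007419 / 0.01728 L = 0.0429 M.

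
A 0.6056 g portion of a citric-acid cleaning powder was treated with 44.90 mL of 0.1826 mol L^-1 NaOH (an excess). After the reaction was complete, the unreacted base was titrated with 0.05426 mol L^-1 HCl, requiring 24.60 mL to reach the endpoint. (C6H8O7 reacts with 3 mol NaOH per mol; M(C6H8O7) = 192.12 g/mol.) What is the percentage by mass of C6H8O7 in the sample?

72.6%

Total n(NaOH) added = 0.1826 x 0.04490 = 0.008199 mol.
n(HCl) used = 0.05426 x 0.02460 = 0.001335 mol, which equals the excess n(NaOH).
So n(NaOH) consumed by the sample = 0.008199 - 0.001335 = 0.006864 mol.
n(C6H8O7) = 0.006864 / 3 = 0.002288 mol.
mass C6H8O7 = 0.002288 x 192.12 = 0.4396 g, so %C6H8O7 = 0.4396/0.6056 x 100 = 72.6%.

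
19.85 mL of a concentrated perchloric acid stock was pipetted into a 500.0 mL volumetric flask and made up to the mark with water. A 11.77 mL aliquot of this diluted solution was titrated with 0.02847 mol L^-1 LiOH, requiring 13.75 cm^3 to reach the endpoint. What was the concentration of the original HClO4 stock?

n(LiOH) = 0.02847 x 0.01375 = 0.0003915 mol.
n(HClO4) in the aliquot = 0.0003915 mol.
[diluted HClO4] = 0.0003915 / 0.01177 = 0.03326 M.
Dilution factor = 500.0/19.85 = 25.19, so [stock] = 0.03326 x 25.19 = 0.838 M.

0.838 M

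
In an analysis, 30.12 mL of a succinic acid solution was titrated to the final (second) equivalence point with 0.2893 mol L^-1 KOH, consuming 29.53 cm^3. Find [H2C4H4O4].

0.142 M

n(KOH) = 0.2893 x 0.02953 = 0.008543 mol.
At the final (second) equivalence point, 2 mol OH^- react per mol H2C4H4O4, so n(H2C4H4O4) = 0.008543 / 2 = 0.004272 mol.
[H2C4H4O4] = 0.004272 / 0.03012 L = 0.142 M.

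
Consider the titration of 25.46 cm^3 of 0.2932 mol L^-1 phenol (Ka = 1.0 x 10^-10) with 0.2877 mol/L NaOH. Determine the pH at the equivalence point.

11.58

n(C6H5OH) = 0.2932 x 0.02546 = 0.007465 mol; V(NaOH) at equivalence = 0.007465/0.2877 = 0.02595 L.
At equivalence all the acid is converted to C6H5O-; total volume = 0.02546 + 0.02595 = 0.05141 L, so [C6H5O-] = 0.007465/0.05141 = 0.1452 M.
Kb = Kw/Ka = 1.0e-14 / 1.0 x 10^-10 = 0.000100.
[OH^-] = sqrt(Kb x [C6H5O-]) = sqrt(0.000100 x 0.1452) = 0.00381 M.
pOH = 2.42, so pH = 14.00 - 2.42 = 11.58.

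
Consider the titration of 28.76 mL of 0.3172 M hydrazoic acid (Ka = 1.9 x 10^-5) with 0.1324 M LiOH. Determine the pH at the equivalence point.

8.85

n(HN3) = 0.3172 x 0.02876 = 0.009123 mol; V(LiOH) at equivalence = 0.009123/0.1324 = 0.06890 L.
At equivalence all the acid is converted to N3-; total volume = 0.02876 + 0.06890 = 0.09766 L, so [N3-] = 0.009123/0.09766 = 0.09341 M.
Kb = Kw/Ka = 1.0e-14 / 1.9 x 10^-5 = 5.26e-10.
[OH^-] = sqrt(Kb x [N3-]) = sqrt(5.26e-10 x 0.09341) = 7.01e-6 M.
pOH = 5.15, so pH = 14.00 - 5.15 = 8.85.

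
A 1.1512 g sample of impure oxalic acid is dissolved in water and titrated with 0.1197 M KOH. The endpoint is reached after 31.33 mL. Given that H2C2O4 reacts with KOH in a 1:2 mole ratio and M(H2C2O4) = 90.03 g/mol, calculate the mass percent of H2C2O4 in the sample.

n(KOH) = 0.1197 x 0.03133 = 0.003750 mol.
n(H2C2O4) = 0.003750 / 2 = 0.001875 mol.
mass of H2C2O4 = 0.001875 x 90.03 = 0.1688 g.
% purity = 0.1688 / 1.1512 x 100 = 14.7%.

14.7%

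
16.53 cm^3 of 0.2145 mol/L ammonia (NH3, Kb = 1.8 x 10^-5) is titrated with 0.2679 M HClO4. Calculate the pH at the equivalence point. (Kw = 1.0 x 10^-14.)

n(NH3) = 0.2145 x 0.01653 = 0.003546 mol; V(HClO4) at equivalence = 0.003546/0.2679 = 0.01324 L.
At equivalence the base is fully converted to NH4+; total volume = 0.02977 L, so [NH4+] = 0.003546/0.02977 = 0.1191 M.
Ka(NH4+) = Kw/Kb = 1.0e-14 / 1.8 x 10^-5 = 5.56e-10.
[H^+] = sqrt(Ka x [NH4+]) = sqrt(5.56e-10 x 0.1191) = 8.14e-6 M.
pH = -log(8.14e-6) = 5.09.

5.09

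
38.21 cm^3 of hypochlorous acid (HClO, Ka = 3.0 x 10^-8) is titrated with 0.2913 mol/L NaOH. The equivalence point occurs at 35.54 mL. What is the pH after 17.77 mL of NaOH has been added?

17.77 mL is exactly half the equivalence volume (35.54/2), i.e. the half-equivalence point.
There, n(HA) = n(A^-), so pH = pKa = -log(3.0 x 10^-8) = 7.52.

7.52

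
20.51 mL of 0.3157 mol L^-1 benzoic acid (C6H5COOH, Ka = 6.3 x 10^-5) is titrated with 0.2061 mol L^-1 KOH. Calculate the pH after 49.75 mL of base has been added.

12.73

n(acid) = 0.3157 x 0.02051 = 0.006475 mol; n(KOH) added = 0.2061 x 0.04975 = 0.01025 mol.
Base is in excess by 0.01025 - 0.006475 = 0.003778 mol in a total volume of 0.07026 L.
[OH^-] = 0.003778/0.07026 = 0.05378 M, so pOH = 1.27 and pH = 14.00 - 1.27 = 12.73.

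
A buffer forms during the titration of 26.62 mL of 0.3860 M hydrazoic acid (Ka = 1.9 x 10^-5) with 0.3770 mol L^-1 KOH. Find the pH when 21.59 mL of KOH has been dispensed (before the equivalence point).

Initial n(HN3) = 0.3860 x 0.02662 = 0.01028 mol.
n(KOH) added = 0.3770 x 0.02159 = 0.008139 mol, converting that many moles of HN3 to N3-.
Remaining n(HN3) = 0.002136 mol; n(N3-) = 0.008139 mol.
By Henderson-Hasselbalch, pH = pKa + log([A^-]/[HA]) = 4.72 + log(0.008139/0.002136) = 4.72 + (+0.58) = 5.30.

5.30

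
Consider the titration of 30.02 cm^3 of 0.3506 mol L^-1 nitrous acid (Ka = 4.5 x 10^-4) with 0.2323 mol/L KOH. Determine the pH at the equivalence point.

8.25

n(HNO2) = 0.3506 x 0.03002 = 0.01053 mol; V(KOH) at equivalence = 0.01053/0.2323 = 0.04531 L.
At equivalence all the acid is converted to NO2-; total volume = 0.03002 + 0.04531 = 0.07533 L, so [NO2-] = 0.01053/0.07533 = 0.1397 M.
Kb = Kw/Ka = 1.0e-14 / 4.5 x 10^-4 = 2.22e-11.
[OH^-] = sqrt(Kb x [NO2-]) = sqrt(2.22e-11 x 0.1397) = 1.76e-6 M.
pOH = 5.75, so pH = 14.00 - 5.75 = 8.25.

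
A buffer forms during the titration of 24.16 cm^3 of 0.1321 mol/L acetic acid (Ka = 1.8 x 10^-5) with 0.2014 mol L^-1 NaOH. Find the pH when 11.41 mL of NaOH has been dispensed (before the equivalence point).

Initial n(CH3COOH) = 0.1321 x 0.02416 = 0.003192 mol.
n(NaOH) added = 0.2014 x 0.01141 = 0.002298 mol, converting that many moles of CH3COOH to CH3COO-.
Remaining n(CH3COOH) = 0.0008936 mol; n(CH3COO-) = 0.002298 mol.
By Henderson-Hasselbalch, pH = pKa + log([A^-]/[HA]) = 4.74 + log(0.002298/0.0008936) = 4.74 + (+0.41) = 5.15.

5.15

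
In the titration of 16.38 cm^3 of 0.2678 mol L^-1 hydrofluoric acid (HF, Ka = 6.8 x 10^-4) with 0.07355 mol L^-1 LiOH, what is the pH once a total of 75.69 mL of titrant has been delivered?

n(acid) = 0.2678 x 0.01638 = 0.004387 mol; n(LiOH) added = 0.07355 x 0.07569 = 0.005567 mol.
Base is in excess by 0.005567 - 0.004387 = 0.001180 mol in a total volume of 0.09207 L.
[OH^-] = 0.001180/0.09207 = 0.01282 M, so pOH = 1.89 and pH = 14.00 - 1.89 = 12.11.

12.11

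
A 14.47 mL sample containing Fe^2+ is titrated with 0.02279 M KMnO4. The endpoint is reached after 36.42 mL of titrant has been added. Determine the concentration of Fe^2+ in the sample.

n(KMnO4) = 0.02279 x 0.03642 = 0.0008300 mol.
From the balanced equation, 1 mol KMnO4 reacts with 5 mol Fe^2+, so n(Fe^2+) = 0.0008300 x 5/1 = 0.004150 mol.
[Fe^2+] = 0.004150 / 0.01447 L = 0.287 M.

0.287 M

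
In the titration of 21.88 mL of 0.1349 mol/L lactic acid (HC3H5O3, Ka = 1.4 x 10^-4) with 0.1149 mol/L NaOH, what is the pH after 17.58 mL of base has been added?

Initial n(HC3H5O3) = 0.1349 x 0.02188 = 0.002952 mol.
n(NaOH) added = 0.1149 x 0.01758 = 0.002020 mol, converting that many moles of HC3H5O3 to C3H5O3-.
Remaining n(HC3H5O3) = 0.0009317 mol; n(C3H5O3-) = 0.002020 mol.
By Henderson-Hasselbalch, pH = pKa + log([A^-]/[HA]) = 3.85 + log(0.002020/0.0009317) = 3.85 + (+0.34) = 4.19.

4.19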